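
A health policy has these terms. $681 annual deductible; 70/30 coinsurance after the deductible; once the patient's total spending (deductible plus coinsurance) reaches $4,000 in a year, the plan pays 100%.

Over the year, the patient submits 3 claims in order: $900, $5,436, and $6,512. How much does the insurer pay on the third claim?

Claim 1 ($900): $681 finishes the deductible; $219 goes to coinsurance; patient's 30% is $65.70. Cost to patient: $746.70. OOP to date $746.70. Plan pays $900 − $746.70 = $153.30.
Claim 2 ($5,436): deductible already satisfied, so patient's share is 30% × $5,436 = $1,630.80. Cost to patient: $1,630.80. OOP to date $2,377.50. Plan pays $5,436 − $1,630.80 = $3,805.20.
Claim 3 ($6,512): deductible already satisfied, so patient's share is 30% × $6,512 = $1,953.60. That would push OOP to $4,331.10, over the $4,000 cap, so patient pays $4,000 − $2,377.50 = $1,622.50. Insurer: $6,512 − $1,622.50 = $4,889.50.

$4,889.50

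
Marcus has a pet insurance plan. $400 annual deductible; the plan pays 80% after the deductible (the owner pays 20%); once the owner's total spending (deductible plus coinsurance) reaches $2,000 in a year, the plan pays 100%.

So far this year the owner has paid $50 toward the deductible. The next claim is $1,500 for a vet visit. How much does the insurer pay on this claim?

$920

Deductible still to meet: $400 − $50 = $350.
After the $350 deductible portion, $1,500 − $350 = $1,150 is subject to coinsurance.
Coinsurance: $1,150 × 20% = $230.
That puts the owner's cost at $350 + $230 = $580 before any cap.
Total out-of-pocket so far would be $50 + $580 = $630, below the $2,000 cap — no reduction.
The plan picks up $1,500 − $580 = $920.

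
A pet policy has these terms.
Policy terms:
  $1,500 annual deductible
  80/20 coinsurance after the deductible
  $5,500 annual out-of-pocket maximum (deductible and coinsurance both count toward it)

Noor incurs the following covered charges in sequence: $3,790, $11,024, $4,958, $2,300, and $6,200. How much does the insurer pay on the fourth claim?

$1,954.40

Bill 1, $3,790: $1,500 to deductible, leaving $2,290; owner's 20% is $458. Owner pays $1,958; OOP now $1,958. Insurer: $3,790 − $1,958 = $1,832.
Bill 2, $11,024: 20% coinsurance on $11,024 = $2,204.80. Owner owes $2,204.80 (running OOP $4,162.80). Plan pays $11,024 − $2,204.80 = $8,819.20.
Bill 3, $4,958: 20% coinsurance on $4,958 = $991.60. Cost to owner: $991.60. OOP to date $5,154.40. Insurer: $4,958 − $991.60 = $3,966.40.
Bill 4, $2,300: deductible met; 20% of $2,300 = $460. OOP would hit $5,614.40 > $5,500, so the cap limits the owner to $5,500 − $5,154.40 = $345.60. Insurer: $2,300 − $345.60 = $1,954.40.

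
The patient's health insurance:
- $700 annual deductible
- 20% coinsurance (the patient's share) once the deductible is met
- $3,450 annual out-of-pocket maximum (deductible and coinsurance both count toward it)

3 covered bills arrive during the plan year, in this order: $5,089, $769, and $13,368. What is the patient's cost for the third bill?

$1,718.40

Claim 1 — $5,089: $700 finishes the deductible; $4,389 goes to coinsurance; patient's 20% is $877.80. Cost to patient: $1,577.80. OOP to date $1,577.80.
Claim 2 — $769: 20% coinsurance on $769 = $153.80. Cost to patient: $153.80. OOP to date $1,731.60.
Claim 3 — $13,368: deductible met; 20% of $13,368 = $2,673.60. Adding that to $1,731.60 gives $4,405.20, past the $3,450 cap; patient pays only $3,450 − $1,731.60 = $1,718.40.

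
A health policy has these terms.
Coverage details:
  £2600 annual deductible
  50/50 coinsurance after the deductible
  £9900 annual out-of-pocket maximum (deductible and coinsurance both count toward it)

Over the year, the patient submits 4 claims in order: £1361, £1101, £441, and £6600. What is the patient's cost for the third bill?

Bill 1, £1361: entire amount goes to the deductible. Cost to patient: £1361. OOP to date £1361.
Bill 2, £1101: entire amount goes to the deductible. Patient pays £1101; OOP now £2462.
Bill 3, £441: £138 to deductible, leaving £303; coinsurance £303 × 50% = £151.50. Patient owes £289.50 (running OOP £2751.50).

£289.50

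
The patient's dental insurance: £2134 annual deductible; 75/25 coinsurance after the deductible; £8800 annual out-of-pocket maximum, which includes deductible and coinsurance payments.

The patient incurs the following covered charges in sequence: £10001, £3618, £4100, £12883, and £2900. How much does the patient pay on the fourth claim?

£2769.75

Bill 1, £10001: deductible takes £2134, £7867 remains; patient's 25% is £1966.75. Cost to patient: £4100.75. OOP to date £4100.75.
Bill 2, £3618: deductible already satisfied, so patient's share is 25% × £3618 = £904.50. Patient pays £904.50; OOP now £5005.25.
Bill 3, £4100: 25% coinsurance on £4100 = £1025. Cost to patient: £1025. OOP to date £6030.25.
Bill 4, £12883: deductible already satisfied, so patient's share is 25% × £12883 = £3220.75. Adding that to £6030.25 gives £9251, past the £8800 cap; patient pays only £8800 − £6030.25 = £2769.75.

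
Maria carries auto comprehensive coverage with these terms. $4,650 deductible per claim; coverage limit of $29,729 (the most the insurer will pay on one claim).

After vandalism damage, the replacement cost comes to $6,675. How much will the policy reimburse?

Less the $4,650 deductible: $6,675 − $4,650 = $2,025.
$2,025 is within the $29,729 limit, so the insurer pays $2,025.

$2,025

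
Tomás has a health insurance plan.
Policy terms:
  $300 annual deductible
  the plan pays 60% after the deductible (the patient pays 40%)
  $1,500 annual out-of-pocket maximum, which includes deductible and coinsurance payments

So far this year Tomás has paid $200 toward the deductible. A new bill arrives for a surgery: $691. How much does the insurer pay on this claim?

$354.60

Deductible still to meet: $300 − $200 = $100.
After the $100 deductible portion, $691 − $100 = $591 is subject to coinsurance.
40% of $591 = $236.40 falls to the patient.
Patient responsibility before any cap: $100 + $236.40 = $336.40.
Year-to-date out-of-pocket becomes $200 + $336.40 = $536.40, still under the $1,500 maximum, so no cap applies.
The plan picks up $691 − $336.40 = $354.60.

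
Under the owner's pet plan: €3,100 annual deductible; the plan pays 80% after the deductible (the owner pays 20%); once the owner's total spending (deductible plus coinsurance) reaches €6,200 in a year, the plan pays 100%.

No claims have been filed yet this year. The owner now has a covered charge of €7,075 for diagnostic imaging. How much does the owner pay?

€3,895

Deductible not yet touched, so the first €3,100 of the bill goes to the deductible.
After the €3,100 deductible portion, €7,075 − €3,100 = €3,975 is subject to coinsurance.
20% of €3,975 = €795 falls to the owner.
So the owner owes €3,100 + €795 = €3,895 before any cap.
Total out-of-pocket so far would be €0 + €3,895 = €3,895, below the €6,200 cap — no reduction.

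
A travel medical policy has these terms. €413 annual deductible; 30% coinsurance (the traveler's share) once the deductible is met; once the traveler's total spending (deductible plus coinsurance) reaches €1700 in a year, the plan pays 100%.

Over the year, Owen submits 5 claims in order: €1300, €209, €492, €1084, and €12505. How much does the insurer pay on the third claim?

€344.40

#1 (€1300): €413 finishes the deductible; €887 goes to coinsurance; 30% of €887 = €266.10. Cost to traveler: €679.10. OOP to date €679.10. Insurer: €1300 − €679.10 = €620.90.
#2 (€209): deductible met; 30% of €209 = €62.70. Cost to traveler: €62.70. OOP to date €741.80. Plan pays €209 − €62.70 = €146.30.
#3 (€492): deductible met; 30% of €492 = €147.60. Cost to traveler: €147.60. OOP to date €889.40. Insurer: €492 − €147.60 = €344.40.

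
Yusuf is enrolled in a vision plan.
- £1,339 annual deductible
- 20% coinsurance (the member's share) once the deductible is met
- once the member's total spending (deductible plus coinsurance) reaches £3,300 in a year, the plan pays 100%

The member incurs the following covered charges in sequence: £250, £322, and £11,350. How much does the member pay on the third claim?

£2,728

Claim 1 — £250: entire amount goes to the deductible. Cost to member: £250. OOP to date £250.
Claim 2 — £322: entire amount goes to the deductible. Member owes £322 (running OOP £572).
Claim 3 — £11,350: £767 to deductible, leaving £10,583; member's 20% is £2,116.60. Deductible plus coinsurance: £767 + £2,116.60 = £2,883.60. Adding that to £572 gives £3,455.60, past the £3,300 cap; member pays only £3,300 − £572 = £2,728.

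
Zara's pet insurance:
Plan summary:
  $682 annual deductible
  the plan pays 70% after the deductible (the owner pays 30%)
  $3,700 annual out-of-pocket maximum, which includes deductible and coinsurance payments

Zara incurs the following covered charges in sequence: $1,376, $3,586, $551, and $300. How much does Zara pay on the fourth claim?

Claim 1 — $1,376: $682 to deductible, leaving $694; 30% of $694 = $208.20. Owner owes $890.20 (running OOP $890.20).
Claim 2 — $3,586: 30% coinsurance on $3,586 = $1,075.80. Owner pays $1,075.80; OOP now $1,966.
Claim 3 — $551: deductible met; 30% of $551 = $165.30. Owner owes $165.30 (running OOP $2,131.30).
Claim 4 — $300: 30% coinsurance on $300 = $90. Owner pays $90; OOP now $2,221.30.

$90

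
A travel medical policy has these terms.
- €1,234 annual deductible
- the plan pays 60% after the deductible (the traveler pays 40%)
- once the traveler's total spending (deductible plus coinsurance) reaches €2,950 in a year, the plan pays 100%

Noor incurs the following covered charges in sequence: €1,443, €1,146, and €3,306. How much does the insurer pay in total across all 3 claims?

Bill 1, €1,443: deductible takes €1,234, €209 remains; coinsurance €209 × 40% = €83.60. Traveler pays €1,317.60; OOP now €1,317.60. Plan pays €1,443 − €1,317.60 = €125.40.
Bill 2, €1,146: 40% coinsurance on €1,146 = €458.40. Cost to traveler: €458.40. OOP to date €1,776. Plan pays €1,146 − €458.40 = €687.60.
Bill 3, €3,306: deductible already satisfied, so traveler's share is 40% × €3,306 = €1,322.40. That would push OOP to €3,098.40, over the €2,950 cap, so traveler pays €2,950 − €1,776 = €1,174. Plan pays €3,306 − €1,174 = €2,132.
Insurer total: €125.40 + €687.60 + €2,132 = €2,945.

€2,945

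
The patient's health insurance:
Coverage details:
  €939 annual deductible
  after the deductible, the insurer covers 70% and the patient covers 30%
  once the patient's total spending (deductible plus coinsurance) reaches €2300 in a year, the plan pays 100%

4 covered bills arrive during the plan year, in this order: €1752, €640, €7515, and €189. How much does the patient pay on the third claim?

Claim 1 — €1752: deductible takes €939, €813 remains; 30% of €813 = €243.90. Patient pays €1182.90; OOP now €1182.90.
Claim 2 — €640: deductible already satisfied, so patient's share is 30% × €640 = €192. Cost to patient: €192. OOP to date €1374.90.
Claim 3 — €7515: 30% coinsurance on €7515 = €2254.50. OOP would hit €3629.40 > €2300, so the cap limits the patient to €2300 − €1374.90 = €925.10.

€925.10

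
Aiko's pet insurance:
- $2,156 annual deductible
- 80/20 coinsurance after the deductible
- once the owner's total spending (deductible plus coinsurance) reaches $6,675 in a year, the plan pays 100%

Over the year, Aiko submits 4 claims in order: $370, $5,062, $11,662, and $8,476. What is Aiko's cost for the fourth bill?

$1,531.40

#1 ($370): entire amount goes to the deductible. Owner owes $370 (running OOP $370).
#2 ($5,062): deductible takes $1,786, $3,276 remains; coinsurance $3,276 × 20% = $655.20. Owner owes $2,441.20 (running OOP $2,811.20).
#3 ($11,662): 20% coinsurance on $11,662 = $2,332.40. Owner pays $2,332.40; OOP now $5,143.60.
#4 ($8,476): deductible already satisfied, so owner's share is 20% × $8,476 = $1,695.20. That would push OOP to $6,838.80, over the $6,675 cap, so owner pays $6,675 − $5,143.60 = $1,531.40.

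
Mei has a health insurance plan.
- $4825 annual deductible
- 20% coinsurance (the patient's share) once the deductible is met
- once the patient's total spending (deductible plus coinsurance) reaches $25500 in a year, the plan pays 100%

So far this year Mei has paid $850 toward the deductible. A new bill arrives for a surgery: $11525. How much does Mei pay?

$5485

Deductible still to meet: $4825 − $850 = $3975.
The remaining $7550 (= $11525 − $3975) moves to coinsurance.
Patient's 20% share of $7550 is $1510.
So the patient owes $3975 + $1510 = $5485 before any cap.
Cumulative spending $850 + $5485 = $6335 stays under the $25500 maximum.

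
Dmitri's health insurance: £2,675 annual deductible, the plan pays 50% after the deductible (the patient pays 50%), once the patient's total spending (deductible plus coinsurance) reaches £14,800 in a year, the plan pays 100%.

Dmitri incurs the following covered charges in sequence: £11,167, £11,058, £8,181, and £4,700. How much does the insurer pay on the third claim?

£5,831

Bill 1, £11,167: £2,675 finishes the deductible; £8,492 goes to coinsurance; patient's 50% is £4,246. Cost to patient: £6,921. OOP to date £6,921. Plan pays £11,167 − £6,921 = £4,246.
Bill 2, £11,058: deductible already satisfied, so patient's share is 50% × £11,058 = £5,529. Patient owes £5,529 (running OOP £12,450). Insurer: £11,058 − £5,529 = £5,529.
Bill 3, £8,181: 50% coinsurance on £8,181 = £4,090.50. That would push OOP to £16,540.50, over the £14,800 cap, so patient pays £14,800 − £12,450 = £2,350. Plan pays £8,181 − £2,350 = £5,831.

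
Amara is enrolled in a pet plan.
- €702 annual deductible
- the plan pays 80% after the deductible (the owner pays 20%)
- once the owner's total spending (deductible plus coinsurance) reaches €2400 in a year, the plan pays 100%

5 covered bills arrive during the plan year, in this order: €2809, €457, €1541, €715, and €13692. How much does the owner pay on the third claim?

Claim 1 (€2809): deductible takes €702, €2107 remains; 20% of €2107 = €421.40. Owner pays €1123.40; OOP now €1123.40.
Claim 2 (€457): deductible met; 20% of €457 = €91.40. Cost to owner: €91.40. OOP to date €1214.80.
Claim 3 (€1541): deductible already satisfied, so owner's share is 20% × €1541 = €308.20. Owner pays €308.20; OOP now €1523.

€308.20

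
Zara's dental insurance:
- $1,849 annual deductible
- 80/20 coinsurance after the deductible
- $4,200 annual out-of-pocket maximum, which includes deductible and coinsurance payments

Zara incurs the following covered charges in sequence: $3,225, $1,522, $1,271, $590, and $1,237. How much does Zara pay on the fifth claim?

$247.40

Claim 1 — $3,225: $1,849 to deductible, leaving $1,376; patient's 20% is $275.20. Patient owes $2,124.20 (running OOP $2,124.20).
Claim 2 — $1,522: deductible met; 20% of $1,522 = $304.40. Patient owes $304.40 (running OOP $2,428.60).
Claim 3 — $1,271: deductible already satisfied, so patient's share is 20% × $1,271 = $254.20. Cost to patient: $254.20. OOP to date $2,682.80.
Claim 4 — $590: 20% coinsurance on $590 = $118. Patient owes $118 (running OOP $2,800.80).
Claim 5 — $1,237: 20% coinsurance on $1,237 = $247.40. Patient pays $247.40; OOP now $3,048.20.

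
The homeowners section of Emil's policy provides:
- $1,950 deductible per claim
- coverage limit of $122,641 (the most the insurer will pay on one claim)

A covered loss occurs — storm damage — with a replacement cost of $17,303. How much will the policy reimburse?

$15,353

Less the $1,950 deductible: $17,303 − $1,950 = $15,353.
$15,353 is within the $122,641 limit, so the insurer pays $15,353.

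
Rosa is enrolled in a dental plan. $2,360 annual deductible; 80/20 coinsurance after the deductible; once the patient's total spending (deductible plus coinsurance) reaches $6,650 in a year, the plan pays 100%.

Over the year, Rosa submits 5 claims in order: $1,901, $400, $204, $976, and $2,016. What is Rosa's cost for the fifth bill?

$403.20

Claim 1 — $1,901: entire amount goes to the deductible. Cost to patient: $1,901. OOP to date $1,901.
Claim 2 — $400: fully absorbed by the deductible. Patient owes $400 (running OOP $2,301).
Claim 3 — $204: $59 finishes the deductible; $145 goes to coinsurance; patient's 20% is $29. Patient owes $88 (running OOP $2,389).
Claim 4 — $976: 20% coinsurance on $976 = $195.20. Cost to patient: $195.20. OOP to date $2,584.20.
Claim 5 — $2,016: 20% coinsurance on $2,016 = $403.20. Cost to patient: $403.20. OOP to date $2,987.40.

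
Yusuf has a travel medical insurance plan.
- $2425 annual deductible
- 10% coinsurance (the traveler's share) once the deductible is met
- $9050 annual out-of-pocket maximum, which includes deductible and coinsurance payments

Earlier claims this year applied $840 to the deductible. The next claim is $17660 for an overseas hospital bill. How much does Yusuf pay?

$3192.50

$840 of the $2425 deductible is already met, leaving $1585.
The remaining $16075 (= $17660 − $1585) moves to coinsurance.
Traveler's 10% share of $16075 is $1607.50.
So the traveler owes $1585 + $1607.50 = $3192.50 before any cap.
Cumulative spending $840 + $3192.50 = $4032.50 stays under the $9050 maximum.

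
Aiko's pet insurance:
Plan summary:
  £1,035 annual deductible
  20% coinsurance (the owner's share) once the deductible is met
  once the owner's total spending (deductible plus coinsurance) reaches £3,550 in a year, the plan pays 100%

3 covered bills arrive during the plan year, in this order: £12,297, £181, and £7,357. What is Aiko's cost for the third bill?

£226.40

Bill 1, £12,297: £1,035 to deductible, leaving £11,262; coinsurance £11,262 × 20% = £2,252.40. Owner pays £3,287.40; OOP now £3,287.40.
Bill 2, £181: deductible already satisfied, so owner's share is 20% × £181 = £36.20. Owner owes £36.20 (running OOP £3,323.60).
Bill 3, £7,357: 20% coinsurance on £7,357 = £1,471.40. OOP would hit £4,795 > £3,550, so the cap limits the owner to £3,550 − £3,323.60 = £226.40.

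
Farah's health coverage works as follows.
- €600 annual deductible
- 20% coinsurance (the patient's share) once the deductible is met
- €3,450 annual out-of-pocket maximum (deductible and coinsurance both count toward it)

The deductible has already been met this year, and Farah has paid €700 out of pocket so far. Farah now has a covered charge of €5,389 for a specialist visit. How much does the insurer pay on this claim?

The deductible is already satisfied, so the full bill goes to coinsurance.
20% of €5,389 = €1,077.80 falls to the patient.
Year-to-date out-of-pocket becomes €700 + €1,077.80 = €1,777.80, still under the €3,450 maximum, so no cap applies.
The plan picks up €5,389 − €1,077.80 = €4,311.20.

€4,311.20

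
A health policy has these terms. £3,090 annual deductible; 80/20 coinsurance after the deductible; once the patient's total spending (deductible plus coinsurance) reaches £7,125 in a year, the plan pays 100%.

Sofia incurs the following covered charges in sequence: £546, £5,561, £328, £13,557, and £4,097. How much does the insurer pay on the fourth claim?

#1 (£546): fully absorbed by the deductible. Patient pays £546; OOP now £546. Plan pays £546 − £546 = £0.
#2 (£5,561): £2,544 finishes the deductible; £3,017 goes to coinsurance; coinsurance £3,017 × 20% = £603.40. Patient owes £3,147.40 (running OOP £3,693.40). Plan pays £5,561 − £3,147.40 = £2,413.60.
#3 (£328): 20% coinsurance on £328 = £65.60. Cost to patient: £65.60. OOP to date £3,759. Plan pays £328 − £65.60 = £262.40.
#4 (£13,557): deductible met; 20% of £13,557 = £2,711.40. Patient owes £2,711.40 (running OOP £6,470.40). Plan pays £13,557 − £2,711.40 = £10,845.60.

£10,845.60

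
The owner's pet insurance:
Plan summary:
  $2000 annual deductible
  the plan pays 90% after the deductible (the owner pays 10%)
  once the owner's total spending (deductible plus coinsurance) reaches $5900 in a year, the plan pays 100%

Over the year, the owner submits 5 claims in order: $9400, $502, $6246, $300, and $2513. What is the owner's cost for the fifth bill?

Bill 1, $9400: deductible takes $2000, $7400 remains; coinsurance $7400 × 10% = $740. Owner owes $2740 (running OOP $2740).
Bill 2, $502: deductible met; 10% of $502 = $50.20. Cost to owner: $50.20. OOP to date $2790.20.
Bill 3, $6246: deductible already satisfied, so owner's share is 10% × $6246 = $624.60. Owner owes $624.60 (running OOP $3414.80).
Bill 4, $300: 10% coinsurance on $300 = $30. Cost to owner: $30. OOP to date $3444.80.
Bill 5, $2513: deductible met; 10% of $2513 = $251.30. Owner owes $251.30 (running OOP $3696.10).

$251.30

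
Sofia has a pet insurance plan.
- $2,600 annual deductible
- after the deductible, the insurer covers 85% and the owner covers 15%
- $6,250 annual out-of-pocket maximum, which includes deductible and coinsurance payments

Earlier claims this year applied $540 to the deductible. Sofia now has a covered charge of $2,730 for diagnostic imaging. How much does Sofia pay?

$2,160.50

$540 of the $2,600 deductible is already met, leaving $2,060.
That leaves $2,730 − $2,060 = $670 for coinsurance.
15% of $670 = $100.50 falls to the owner.
Owner responsibility before any cap: $2,060 + $100.50 = $2,160.50.
Cumulative spending $540 + $2,160.50 = $2,700.50 stays under the $6,250 maximum.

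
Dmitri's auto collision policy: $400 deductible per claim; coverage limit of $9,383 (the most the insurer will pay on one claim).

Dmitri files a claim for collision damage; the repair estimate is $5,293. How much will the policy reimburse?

$4,893

After the deductible, $5,293 − $400 = $4,893 remains.
$4,893 is within the $9,383 limit, so the insurer pays $4,893.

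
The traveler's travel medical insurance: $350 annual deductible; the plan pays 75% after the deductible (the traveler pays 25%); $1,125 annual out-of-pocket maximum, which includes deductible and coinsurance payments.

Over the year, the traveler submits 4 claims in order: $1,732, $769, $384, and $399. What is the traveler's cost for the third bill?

Claim 1 — $1,732: deductible takes $350, $1,382 remains; traveler's 25% is $345.50. Traveler pays $695.50; OOP now $695.50.
Claim 2 — $769: deductible already satisfied, so traveler's share is 25% × $769 = $192.25. Cost to traveler: $192.25. OOP to date $887.75.
Claim 3 — $384: deductible already satisfied, so traveler's share is 25% × $384 = $96. Traveler owes $96 (running OOP $983.75).

$96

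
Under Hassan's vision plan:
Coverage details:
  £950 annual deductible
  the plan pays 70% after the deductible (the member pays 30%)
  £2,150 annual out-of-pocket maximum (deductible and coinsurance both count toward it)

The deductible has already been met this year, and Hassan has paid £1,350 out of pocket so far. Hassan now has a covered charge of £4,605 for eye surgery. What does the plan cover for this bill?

The deductible is already satisfied, so the full bill goes to coinsurance.
Coinsurance: £4,605 × 30% = £1,381.50.
Year-to-date out-of-pocket would reach £1,350 + £1,381.50 = £2,731.50, above the £2,150 maximum, so the member pays only £2,150 − £1,350 = £800.
The insurer covers the remainder: £4,605 − £800 = £3,805.

£3,805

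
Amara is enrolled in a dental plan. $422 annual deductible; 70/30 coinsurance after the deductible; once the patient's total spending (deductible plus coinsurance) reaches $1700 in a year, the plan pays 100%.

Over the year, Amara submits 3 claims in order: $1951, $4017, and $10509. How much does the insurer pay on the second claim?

Bill 1, $1951: deductible takes $422, $1529 remains; coinsurance $1529 × 30% = $458.70. Cost to patient: $880.70. OOP to date $880.70. Insurer: $1951 − $880.70 = $1070.30.
Bill 2, $4017: 30% coinsurance on $4017 = $1205.10. Adding that to $880.70 gives $2085.80, past the $1700 cap; patient pays only $1700 − $880.70 = $819.30. Plan pays $4017 − $819.30 = $3197.70.

$3197.70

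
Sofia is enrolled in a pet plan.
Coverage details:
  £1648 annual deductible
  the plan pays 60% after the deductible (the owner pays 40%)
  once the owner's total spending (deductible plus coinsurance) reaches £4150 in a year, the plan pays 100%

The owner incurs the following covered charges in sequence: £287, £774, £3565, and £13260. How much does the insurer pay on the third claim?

£1786.80

Claim 1 — £287: entire amount goes to the deductible. Cost to owner: £287. OOP to date £287. Insurer: £287 − £287 = £0.
Claim 2 — £774: fully absorbed by the deductible. Owner owes £774 (running OOP £1061). Insurer: £774 − £774 = £0.
Claim 3 — £3565: deductible takes £587, £2978 remains; owner's 40% is £1191.20. Owner owes £1778.20 (running OOP £2839.20). Plan pays £3565 − £1778.20 = £1786.80.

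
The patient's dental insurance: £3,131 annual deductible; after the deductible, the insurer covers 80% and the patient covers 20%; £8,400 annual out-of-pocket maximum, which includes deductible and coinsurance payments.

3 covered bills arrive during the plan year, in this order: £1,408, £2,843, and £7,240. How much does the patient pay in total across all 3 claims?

Bill 1, £1,408: all of it applies to the deductible. Cost to patient: £1,408. OOP to date £1,408.
Bill 2, £2,843: deductible takes £1,723, £1,120 remains; patient's 20% is £224. Patient owes £1,947 (running OOP £3,355).
Bill 3, £7,240: deductible already satisfied, so patient's share is 20% × £7,240 = £1,448. Cost to patient: £1,448. OOP to date £4,803.
Summing the patient's payments: £1,408 + £1,947 + £1,448 = £4,803.

£4,803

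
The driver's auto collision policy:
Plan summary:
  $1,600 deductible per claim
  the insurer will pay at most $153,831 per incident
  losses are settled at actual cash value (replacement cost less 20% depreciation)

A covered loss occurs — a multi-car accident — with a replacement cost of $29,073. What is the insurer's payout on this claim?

Actual cash value after 20% depreciation: $29,073 × 80% = $23,258.40.
After the deductible, $23,258.40 − $1,600 = $21,658.40 remains.
$21,658.40 is within the $153,831 limit, so the insurer pays $21,658.40.

$21,658.40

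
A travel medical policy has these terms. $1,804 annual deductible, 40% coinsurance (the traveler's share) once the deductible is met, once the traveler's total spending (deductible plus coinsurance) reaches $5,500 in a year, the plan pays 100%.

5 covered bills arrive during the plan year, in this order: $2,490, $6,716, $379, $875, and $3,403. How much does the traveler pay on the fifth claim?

Bill 1, $2,490: deductible takes $1,804, $686 remains; coinsurance $686 × 40% = $274.40. Traveler pays $2,078.40; OOP now $2,078.40.
Bill 2, $6,716: 40% coinsurance on $6,716 = $2,686.40. Traveler pays $2,686.40; OOP now $4,764.80.
Bill 3, $379: deductible already satisfied, so traveler's share is 40% × $379 = $151.60. Traveler owes $151.60 (running OOP $4,916.40).
Bill 4, $875: deductible met; 40% of $875 = $350. Traveler pays $350; OOP now $5,266.40.
Bill 5, $3,403: deductible met; 40% of $3,403 = $1,361.20. That would push OOP to $6,627.60, over the $5,500 cap, so traveler pays $5,500 − $5,266.40 = $233.60.

$233.60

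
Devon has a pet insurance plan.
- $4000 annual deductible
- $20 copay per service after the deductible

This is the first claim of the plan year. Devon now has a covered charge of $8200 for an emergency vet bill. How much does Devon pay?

$4020

Nothing has been paid toward the $4000 deductible, so the first $4000 of this charge is applied there.
After the $4000 deductible portion, $8200 − $4000 = $4200 is subject to the copay.
Copay on this service: $20.
Owner responsibility: $4000 + $20 = $4020.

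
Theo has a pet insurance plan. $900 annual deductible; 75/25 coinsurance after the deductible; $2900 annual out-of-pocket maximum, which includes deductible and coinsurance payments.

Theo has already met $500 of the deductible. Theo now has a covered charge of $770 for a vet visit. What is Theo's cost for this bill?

Deductible still to meet: $900 − $500 = $400.
After the $400 deductible portion, $770 − $400 = $370 is subject to coinsurance.
25% of $370 = $92.50 falls to the owner.
So the owner owes $400 + $92.50 = $492.50 before any cap.
Cumulative spending $500 + $492.50 = $992.50 stays under the $2900 maximum.

$492.50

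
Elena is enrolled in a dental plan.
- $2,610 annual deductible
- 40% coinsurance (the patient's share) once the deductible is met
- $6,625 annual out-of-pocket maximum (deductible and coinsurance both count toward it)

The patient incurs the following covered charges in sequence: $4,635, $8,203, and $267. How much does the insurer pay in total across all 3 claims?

Bill 1, $4,635: $2,610 finishes the deductible; $2,025 goes to coinsurance; patient's 40% is $810. Patient owes $3,420 (running OOP $3,420). Insurer: $4,635 − $3,420 = $1,215.
Bill 2, $8,203: 40% coinsurance on $8,203 = $3,281.20. That would push OOP to $6,701.20, over the $6,625 cap, so patient pays $6,625 − $3,420 = $3,205. Insurer: $8,203 − $3,205 = $4,998.
Bill 3, $267: deductible met; 40% of $267 = $106.80. Adding that to $6,625 gives $6,731.80, past the $6,625 cap; patient pays only $6,625 − $6,625 = $0. Insurer: $267 − $0 = $267.
Insurer total = bills − patient's total = $13,105 − $6,625 = $6,480.

$6,480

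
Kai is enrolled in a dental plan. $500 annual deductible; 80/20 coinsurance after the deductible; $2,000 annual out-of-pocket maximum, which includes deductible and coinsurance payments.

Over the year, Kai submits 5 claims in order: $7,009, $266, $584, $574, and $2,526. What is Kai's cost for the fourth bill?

$28.20

Claim 1 — $7,009: deductible takes $500, $6,509 remains; patient's 20% is $1,301.80. Cost to patient: $1,801.80. OOP to date $1,801.80.
Claim 2 — $266: deductible met; 20% of $266 = $53.20. Patient owes $53.20 (running OOP $1,855).
Claim 3 — $584: deductible already satisfied, so patient's share is 20% × $584 = $116.80. Cost to patient: $116.80. OOP to date $1,971.80.
Claim 4 — $574: deductible met; 20% of $574 = $114.80. OOP would hit $2,086.60 > $2,000, so the cap limits the patient to $2,000 − $1,971.80 = $28.20.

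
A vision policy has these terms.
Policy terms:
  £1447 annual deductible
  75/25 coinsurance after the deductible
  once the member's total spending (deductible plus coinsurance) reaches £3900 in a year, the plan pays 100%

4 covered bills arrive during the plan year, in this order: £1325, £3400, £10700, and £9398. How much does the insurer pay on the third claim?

#1 (£1325): all of it applies to the deductible. Cost to member: £1325. OOP to date £1325. Insurer: £1325 − £1325 = £0.
#2 (£3400): deductible takes £122, £3278 remains; coinsurance £3278 × 25% = £819.50. Member owes £941.50 (running OOP £2266.50). Plan pays £3400 − £941.50 = £2458.50.
#3 (£10700): 25% coinsurance on £10700 = £2675. That would push OOP to £4941.50, over the £3900 cap, so member pays £3900 − £2266.50 = £1633.50. Plan pays £10700 − £1633.50 = £9066.50.

£9066.50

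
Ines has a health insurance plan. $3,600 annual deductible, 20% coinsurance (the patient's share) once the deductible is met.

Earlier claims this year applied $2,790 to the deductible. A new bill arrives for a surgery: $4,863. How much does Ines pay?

Deductible still to meet: $3,600 − $2,790 = $810.
After the $810 deductible portion, $4,863 − $810 = $4,053 is subject to coinsurance.
Coinsurance: $4,053 × 20% = $810.60.
Patient responsibility: $810 + $810.60 = $1,620.60.

$1,620.60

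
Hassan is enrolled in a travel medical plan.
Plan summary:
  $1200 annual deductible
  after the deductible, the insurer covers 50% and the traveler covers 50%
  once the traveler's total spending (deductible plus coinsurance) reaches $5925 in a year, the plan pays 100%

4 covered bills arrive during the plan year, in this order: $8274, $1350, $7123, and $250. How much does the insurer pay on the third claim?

$6610

Claim 1 — $8274: deductible takes $1200, $7074 remains; traveler's 50% is $3537. Traveler owes $4737 (running OOP $4737). Insurer: $8274 − $4737 = $3537.
Claim 2 — $1350: 50% coinsurance on $1350 = $675. Cost to traveler: $675. OOP to date $5412. Insurer: $1350 − $675 = $675.
Claim 3 — $7123: deductible already satisfied, so traveler's share is 50% × $7123 = $3561.50. That would push OOP to $8973.50, over the $5925 cap, so traveler pays $5925 − $5412 = $513. Insurer: $7123 − $513 = $6610.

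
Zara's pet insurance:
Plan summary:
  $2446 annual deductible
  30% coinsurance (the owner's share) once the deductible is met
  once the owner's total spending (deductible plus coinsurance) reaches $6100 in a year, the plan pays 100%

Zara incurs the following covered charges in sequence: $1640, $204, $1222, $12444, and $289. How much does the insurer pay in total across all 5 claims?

Claim 1 ($1640): entire amount goes to the deductible. Cost to owner: $1640. OOP to date $1640. Insurer: $1640 − $1640 = $0.
Claim 2 ($204): entire amount goes to the deductible. Owner owes $204 (running OOP $1844). Insurer: $204 − $204 = $0.
Claim 3 ($1222): $602 finishes the deductible; $620 goes to coinsurance; owner's 30% is $186. Cost to owner: $788. OOP to date $2632. Insurer: $1222 − $788 = $434.
Claim 4 ($12444): deductible met; 30% of $12444 = $3733.20. That would push OOP to $6365.20, over the $6100 cap, so owner pays $6100 − $2632 = $3468. Insurer: $12444 − $3468 = $8976.
Claim 5 ($289): deductible met; 30% of $289 = $86.70. OOP would hit $6186.70 > $6100, so the cap limits the owner to $6100 − $6100 = $0. Plan pays $289 − $0 = $289.
Insurer total: $0 + $0 + $434 + $8976 + $289 = $9699.

$9699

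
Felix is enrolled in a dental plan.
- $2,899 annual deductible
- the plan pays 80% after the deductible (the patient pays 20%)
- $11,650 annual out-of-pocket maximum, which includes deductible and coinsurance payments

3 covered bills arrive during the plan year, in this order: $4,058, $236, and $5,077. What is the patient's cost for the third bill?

$1,015.40

Claim 1 ($4,058): deductible takes $2,899, $1,159 remains; 20% of $1,159 = $231.80. Patient pays $3,130.80; OOP now $3,130.80.
Claim 2 ($236): deductible already satisfied, so patient's share is 20% × $236 = $47.20. Patient pays $47.20; OOP now $3,178.
Claim 3 ($5,077): deductible met; 20% of $5,077 = $1,015.40. Patient pays $1,015.40; OOP now $4,193.40.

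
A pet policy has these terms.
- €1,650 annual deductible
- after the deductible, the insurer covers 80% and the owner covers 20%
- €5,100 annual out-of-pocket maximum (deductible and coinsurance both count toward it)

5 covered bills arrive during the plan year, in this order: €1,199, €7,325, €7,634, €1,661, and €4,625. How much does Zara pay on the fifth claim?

Claim 1 — €1,199: entire amount goes to the deductible. Owner pays €1,199; OOP now €1,199.
Claim 2 — €7,325: €451 finishes the deductible; €6,874 goes to coinsurance; coinsurance €6,874 × 20% = €1,374.80. Owner pays €1,825.80; OOP now €3,024.80.
Claim 3 — €7,634: deductible already satisfied, so owner's share is 20% × €7,634 = €1,526.80. Cost to owner: €1,526.80. OOP to date €4,551.60.
Claim 4 — €1,661: deductible met; 20% of €1,661 = €332.20. Owner owes €332.20 (running OOP €4,883.80).
Claim 5 — €4,625: deductible met; 20% of €4,625 = €925. Adding that to €4,883.80 gives €5,808.80, past the €5,100 cap; owner pays only €5,100 − €4,883.80 = €216.20.

€216.20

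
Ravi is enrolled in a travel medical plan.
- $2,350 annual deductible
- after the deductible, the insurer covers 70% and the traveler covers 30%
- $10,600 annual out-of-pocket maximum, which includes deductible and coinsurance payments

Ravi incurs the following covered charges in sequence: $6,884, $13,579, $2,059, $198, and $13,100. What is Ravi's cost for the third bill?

$617.70

Claim 1 — $6,884: $2,350 to deductible, leaving $4,534; traveler's 30% is $1,360.20. Cost to traveler: $3,710.20. OOP to date $3,710.20.
Claim 2 — $13,579: deductible already satisfied, so traveler's share is 30% × $13,579 = $4,073.70. Traveler owes $4,073.70 (running OOP $7,783.90).
Claim 3 — $2,059: deductible met; 30% of $2,059 = $617.70. Traveler owes $617.70 (running OOP $8,401.60).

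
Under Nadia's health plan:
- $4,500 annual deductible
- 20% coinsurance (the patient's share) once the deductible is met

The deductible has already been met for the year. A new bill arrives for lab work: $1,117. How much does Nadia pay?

$223.40

The deductible is already satisfied, so the full bill goes to coinsurance.
20% of $1,117 = $223.40 falls to the patient.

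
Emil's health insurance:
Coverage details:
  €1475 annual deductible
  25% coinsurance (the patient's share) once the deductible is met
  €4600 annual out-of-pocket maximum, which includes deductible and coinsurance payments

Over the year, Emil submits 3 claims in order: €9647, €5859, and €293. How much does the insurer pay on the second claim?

#1 (€9647): €1475 finishes the deductible; €8172 goes to coinsurance; coinsurance €8172 × 25% = €2043. Patient owes €3518 (running OOP €3518). Insurer: €9647 − €3518 = €6129.
#2 (€5859): deductible met; 25% of €5859 = €1464.75. Adding that to €3518 gives €4982.75, past the €4600 cap; patient pays only €4600 − €3518 = €1082. Plan pays €5859 − €1082 = €4777.

€4777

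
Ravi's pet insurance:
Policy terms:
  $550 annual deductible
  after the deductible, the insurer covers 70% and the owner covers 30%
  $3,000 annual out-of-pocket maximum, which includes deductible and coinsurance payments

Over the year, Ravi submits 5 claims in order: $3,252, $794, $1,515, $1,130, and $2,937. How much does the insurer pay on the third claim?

$1,060.50

Claim 1 — $3,252: deductible takes $550, $2,702 remains; 30% of $2,702 = $810.60. Cost to owner: $1,360.60. OOP to date $1,360.60. Insurer: $3,252 − $1,360.60 = $1,891.40.
Claim 2 — $794: deductible met; 30% of $794 = $238.20. Owner owes $238.20 (running OOP $1,598.80). Plan pays $794 − $238.20 = $555.80.
Claim 3 — $1,515: deductible already satisfied, so owner's share is 30% × $1,515 = $454.50. Cost to owner: $454.50. OOP to date $2,053.30. Plan pays $1,515 − $454.50 = $1,060.50.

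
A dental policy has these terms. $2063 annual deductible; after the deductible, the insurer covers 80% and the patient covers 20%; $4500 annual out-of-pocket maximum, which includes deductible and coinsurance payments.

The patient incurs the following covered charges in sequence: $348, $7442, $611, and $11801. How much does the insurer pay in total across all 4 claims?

Bill 1, $348: all of it applies to the deductible. Patient owes $348 (running OOP $348). Plan pays $348 − $348 = $0.
Bill 2, $7442: deductible takes $1715, $5727 remains; coinsurance $5727 × 20% = $1145.40. Cost to patient: $2860.40. OOP to date $3208.40. Plan pays $7442 − $2860.40 = $4581.60.
Bill 3, $611: deductible met; 20% of $611 = $122.20. Cost to patient: $122.20. OOP to date $3330.60. Insurer: $611 − $122.20 = $488.80.
Bill 4, $11801: deductible already satisfied, so patient's share is 20% × $11801 = $2360.20. Adding that to $3330.60 gives $5690.80, past the $4500 cap; patient pays only $4500 − $3330.60 = $1169.40. Insurer: $11801 − $1169.40 = $10631.60.
Insurer total = bills − patient's total = $20202 − $4500 = $15702.

$15702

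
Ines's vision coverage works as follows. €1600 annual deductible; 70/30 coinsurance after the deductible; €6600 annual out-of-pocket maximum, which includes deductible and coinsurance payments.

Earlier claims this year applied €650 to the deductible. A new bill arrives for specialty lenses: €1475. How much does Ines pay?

Deductible still to meet: €1600 − €650 = €950.
After the €950 deductible portion, €1475 − €950 = €525 is subject to coinsurance.
30% of €525 = €157.50 falls to the member.
That puts the member's cost at €950 + €157.50 = €1107.50 before any cap.
Total out-of-pocket so far would be €650 + €1107.50 = €1757.50, below the €6600 cap — no reduction.

€1107.50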